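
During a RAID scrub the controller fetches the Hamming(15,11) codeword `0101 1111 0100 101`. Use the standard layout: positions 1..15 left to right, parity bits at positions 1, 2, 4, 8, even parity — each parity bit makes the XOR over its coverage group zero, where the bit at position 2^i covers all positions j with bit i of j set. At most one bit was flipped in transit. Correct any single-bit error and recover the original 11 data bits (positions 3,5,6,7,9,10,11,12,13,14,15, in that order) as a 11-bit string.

01110100101

s1: b1⊕b3⊕b5⊕b7⊕b9⊕b11⊕b13⊕b15 = 0⊕0⊕1⊕1⊕0⊕0⊕1⊕1 = 0
s2: b2⊕b3⊕b6⊕b7⊕b10⊕b11⊕b14⊕b15 = 1⊕0⊕1⊕1⊕1⊕0⊕0⊕1 = 1
s4: b4⊕b5⊕b6⊕b7⊕b12⊕b13⊕b14⊕b15 = 1⊕1⊕1⊕1⊕0⊕1⊕0⊕1 = 0
s8: b8⊕b9⊕b10⊕b11⊕b12⊕b13⊕b14⊕b15 = 1⊕0⊕1⊕0⊕0⊕1⊕0⊕1 = 0
Syndrome (s8...s1) = 0010 → position 2.
Flip bit 2: corrected codeword = 000111110100101
Data bits at positions 3,5,6,7,9,10,11,12,13,14,15: 01110100101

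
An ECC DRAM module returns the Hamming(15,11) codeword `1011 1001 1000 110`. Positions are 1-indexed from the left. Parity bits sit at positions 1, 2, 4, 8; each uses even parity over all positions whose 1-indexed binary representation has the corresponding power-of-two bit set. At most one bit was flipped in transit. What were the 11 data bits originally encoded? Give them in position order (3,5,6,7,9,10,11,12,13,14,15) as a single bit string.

11001000110

s1: b1⊕b3⊕b5⊕b7⊕b9⊕b11⊕b13⊕b15 = 1⊕1⊕1⊕0⊕1⊕0⊕1⊕0 = 1
s2: b2⊕b3⊕b6⊕b7⊕b10⊕b11⊕b14⊕b15 = 0⊕1⊕0⊕0⊕0⊕0⊕1⊕0 = 0
s4: b4⊕b5⊕b6⊕b7⊕b12⊕b13⊕b14⊕b15 = 1⊕1⊕0⊕0⊕0⊕1⊕1⊕0 = 0
s8: b8⊕b9⊕b10⊕b11⊕b12⊕b13⊕b14⊕b15 = 1⊕1⊕0⊕0⊕0⊕1⊕1⊕0 = 0
Syndrome (s8...s1) = 0001 → position 1.
Flip bit 1: corrected codeword = 001110011000110
Data bits at positions 3,5,6,7,9,10,11,12,13,14,15: 11001000110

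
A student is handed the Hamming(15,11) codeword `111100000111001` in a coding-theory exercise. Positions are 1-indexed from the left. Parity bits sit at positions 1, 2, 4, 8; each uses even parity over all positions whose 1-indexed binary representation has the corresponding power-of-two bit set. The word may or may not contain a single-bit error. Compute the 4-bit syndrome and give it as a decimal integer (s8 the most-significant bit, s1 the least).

6

s1: b1⊕b3⊕b5⊕b7⊕b9⊕b11⊕b13⊕b15 = 1⊕1⊕0⊕0⊕0⊕1⊕0⊕1 = 0
s2: b2⊕b3⊕b6⊕b7⊕b10⊕b11⊕b14⊕b15 = 1⊕1⊕0⊕0⊕1⊕1⊕0⊕1 = 1
s4: b4⊕b5⊕b6⊕b7⊕b12⊕b13⊕b14⊕b15 = 1⊕0⊕0⊕0⊕1⊕0⊕0⊕1 = 1
s8: b8⊕b9⊕b10⊕b11⊕b12⊕b13⊕b14⊕b15 = 0⊕0⊕1⊕1⊕1⊕0⊕0⊕1 = 0
Syndrome (s8...s1) = 0110 → position 6.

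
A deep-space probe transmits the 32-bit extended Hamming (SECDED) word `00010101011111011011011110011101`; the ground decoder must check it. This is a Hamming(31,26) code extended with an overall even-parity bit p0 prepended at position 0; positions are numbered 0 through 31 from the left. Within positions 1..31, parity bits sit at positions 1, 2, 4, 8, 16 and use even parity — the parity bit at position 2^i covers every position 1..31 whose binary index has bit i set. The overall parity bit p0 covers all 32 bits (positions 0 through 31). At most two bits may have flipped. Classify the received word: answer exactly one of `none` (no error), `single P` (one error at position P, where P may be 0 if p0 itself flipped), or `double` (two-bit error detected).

s1: b1⊕b3⊕b5⊕b7⊕b9⊕b11⊕b13⊕b15⊕b17⊕b19⊕b21⊕b23⊕b25⊕b27⊕b29⊕b31 = 0⊕1⊕1⊕1⊕1⊕1⊕1⊕1⊕0⊕1⊕1⊕1⊕0⊕1⊕1⊕1 = 1
s2: b2⊕b3⊕b6⊕b7⊕b10⊕b11⊕b14⊕b15⊕b18⊕b19⊕b22⊕b23⊕b26⊕b27⊕b30⊕b31 = 0⊕1⊕0⊕1⊕1⊕1⊕0⊕1⊕1⊕1⊕1⊕1⊕0⊕1⊕0⊕1 = 1
s4: b4⊕b5⊕b6⊕b7⊕b12⊕b13⊕b14⊕b15⊕b20⊕b21⊕b22⊕b23⊕b28⊕b29⊕b30⊕b31 = 0⊕1⊕0⊕1⊕1⊕1⊕0⊕1⊕0⊕1⊕1⊕1⊕1⊕1⊕0⊕1 = 1
s8: b8⊕b9⊕b10⊕b11⊕b12⊕b13⊕b14⊕b15⊕b24⊕b25⊕b26⊕b27⊕b28⊕b29⊕b30⊕b31 = 0⊕1⊕1⊕1⊕1⊕1⊕0⊕1⊕1⊕0⊕0⊕1⊕1⊕1⊕0⊕1 = 1
s16: b16⊕b17⊕b18⊕b19⊕b20⊕b21⊕b22⊕b23⊕b24⊕b25⊕b26⊕b27⊕b28⊕b29⊕b30⊕b31 = 1⊕0⊕1⊕1⊕0⊕1⊕1⊕1⊕1⊕0⊕0⊕1⊕1⊕1⊕0⊕1 = 1
Syndrome (s16...s1) = 11111 → position 31.
Overall parity (XOR of all 32 bits, including p0): 0⊕0⊕0⊕1⊕0⊕1⊕0⊕1⊕0⊕1⊕1⊕1⊕1⊕1⊕0⊕1⊕1⊕0⊕1⊕1⊕0⊕1⊕1⊕1⊕1⊕0⊕0⊕1⊕1⊕1⊕0⊕1 = 0
Overall=0, syndrome position=31 → double-bit error detected (uncorrectable).

double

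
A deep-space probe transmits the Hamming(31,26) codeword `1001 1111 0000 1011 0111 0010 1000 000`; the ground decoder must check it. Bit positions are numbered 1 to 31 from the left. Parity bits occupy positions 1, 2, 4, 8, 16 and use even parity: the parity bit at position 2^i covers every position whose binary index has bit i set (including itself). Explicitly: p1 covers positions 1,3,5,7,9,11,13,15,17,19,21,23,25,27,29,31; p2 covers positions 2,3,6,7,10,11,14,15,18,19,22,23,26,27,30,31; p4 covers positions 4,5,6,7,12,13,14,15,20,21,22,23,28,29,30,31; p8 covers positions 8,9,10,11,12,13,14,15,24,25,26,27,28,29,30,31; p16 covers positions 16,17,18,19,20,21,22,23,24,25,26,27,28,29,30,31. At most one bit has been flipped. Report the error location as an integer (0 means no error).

s1: b1⊕b3⊕b5⊕b7⊕b9⊕b11⊕b13⊕b15⊕b17⊕b19⊕b21⊕b23⊕b25⊕b27⊕b29⊕b31 = 1⊕0⊕1⊕1⊕0⊕0⊕1⊕1⊕0⊕1⊕0⊕1⊕1⊕0⊕0⊕0 = 0
s2: b2⊕b3⊕b6⊕b7⊕b10⊕b11⊕b14⊕b15⊕b18⊕b19⊕b22⊕b23⊕b26⊕b27⊕b30⊕b31 = 0⊕0⊕1⊕1⊕0⊕0⊕0⊕1⊕1⊕1⊕0⊕1⊕0⊕0⊕0⊕0 = 0
s4: b4⊕b5⊕b6⊕b7⊕b12⊕b13⊕b14⊕b15⊕b20⊕b21⊕b22⊕b23⊕b28⊕b29⊕b30⊕b31 = 1⊕1⊕1⊕1⊕0⊕1⊕0⊕1⊕1⊕0⊕0⊕1⊕0⊕0⊕0⊕0 = 0
s8: b8⊕b9⊕b10⊕b11⊕b12⊕b13⊕b14⊕b15⊕b24⊕b25⊕b26⊕b27⊕b28⊕b29⊕b30⊕b31 = 1⊕0⊕0⊕0⊕0⊕1⊕0⊕1⊕0⊕1⊕0⊕0⊕0⊕0⊕0⊕0 = 0
s16: b16⊕b17⊕b18⊕b19⊕b20⊕b21⊕b22⊕b23⊕b24⊕b25⊕b26⊕b27⊕b28⊕b29⊕b30⊕b31 = 1⊕0⊕1⊕1⊕1⊕0⊕0⊕1⊕0⊕1⊕0⊕0⊕0⊕0⊕0⊕0 = 0
Syndrome (s16...s1) = 00000 → position 0 (no error).

0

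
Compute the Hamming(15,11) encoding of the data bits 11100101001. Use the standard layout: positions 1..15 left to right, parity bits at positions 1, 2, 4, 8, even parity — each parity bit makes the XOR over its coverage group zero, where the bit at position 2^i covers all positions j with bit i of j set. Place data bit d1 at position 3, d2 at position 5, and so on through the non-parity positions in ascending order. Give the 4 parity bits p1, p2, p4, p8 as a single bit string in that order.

1001

Place data bits at non-power-of-two positions: b3=1, b5=1, b6=1, b7=0, b9=0, b10=1, b11=0, b12=1, b13=0, b14=0, b15=1.
p1 = XOR of data positions {3,5,7,9,11,13,15} = 1⊕1⊕0⊕0⊕0⊕0⊕1 = 1
p2 = XOR of data positions {3,6,7,10,11,14,15} = 1⊕1⊕0⊕1⊕0⊕0⊕1 = 0
p4 = XOR of data positions {5,6,7,12,13,14,15} = 1⊕1⊕0⊕1⊕0⊕0⊕1 = 0
p8 = XOR of data positions {9,10,11,12,13,14,15} = 0⊕1⊕0⊕1⊕0⊕0⊕1 = 1
Parity bits p1,p2,p4,p8 = 1001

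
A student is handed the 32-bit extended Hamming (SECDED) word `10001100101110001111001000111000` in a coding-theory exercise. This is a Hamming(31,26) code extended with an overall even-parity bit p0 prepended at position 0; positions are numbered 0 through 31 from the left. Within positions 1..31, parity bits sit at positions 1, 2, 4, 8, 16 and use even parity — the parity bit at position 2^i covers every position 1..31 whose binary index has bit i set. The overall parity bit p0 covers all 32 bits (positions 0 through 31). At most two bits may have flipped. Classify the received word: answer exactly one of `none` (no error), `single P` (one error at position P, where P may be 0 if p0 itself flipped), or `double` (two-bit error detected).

s1: b1⊕b3⊕b5⊕b7⊕b9⊕b11⊕b13⊕b15⊕b17⊕b19⊕b21⊕b23⊕b25⊕b27⊕b29⊕b31 = 0⊕0⊕1⊕0⊕0⊕1⊕0⊕0⊕1⊕1⊕0⊕0⊕0⊕1⊕0⊕0 = 1
s2: b2⊕b3⊕b6⊕b7⊕b10⊕b11⊕b14⊕b15⊕b18⊕b19⊕b22⊕b23⊕b26⊕b27⊕b30⊕b31 = 0⊕0⊕0⊕0⊕1⊕1⊕0⊕0⊕1⊕1⊕1⊕0⊕1⊕1⊕0⊕0 = 1
s4: b4⊕b5⊕b6⊕b7⊕b12⊕b13⊕b14⊕b15⊕b20⊕b21⊕b22⊕b23⊕b28⊕b29⊕b30⊕b31 = 1⊕1⊕0⊕0⊕1⊕0⊕0⊕0⊕0⊕0⊕1⊕0⊕1⊕0⊕0⊕0 = 1
s8: b8⊕b9⊕b10⊕b11⊕b12⊕b13⊕b14⊕b15⊕b24⊕b25⊕b26⊕b27⊕b28⊕b29⊕b30⊕b31 = 1⊕0⊕1⊕1⊕1⊕0⊕0⊕0⊕0⊕0⊕1⊕1⊕1⊕0⊕0⊕0 = 1
s16: b16⊕b17⊕b18⊕b19⊕b20⊕b21⊕b22⊕b23⊕b24⊕b25⊕b26⊕b27⊕b28⊕b29⊕b30⊕b31 = 1⊕1⊕1⊕1⊕0⊕0⊕1⊕0⊕0⊕0⊕1⊕1⊕1⊕0⊕0⊕0 = 0
Syndrome (s16...s1) = 01111 → position 15.
Overall parity (XOR of all 32 bits, including p0): 1⊕0⊕0⊕0⊕1⊕1⊕0⊕0⊕1⊕0⊕1⊕1⊕1⊕0⊕0⊕0⊕1⊕1⊕1⊕1⊕0⊕0⊕1⊕0⊕0⊕0⊕1⊕1⊕1⊕0⊕0⊕0 = 1
Overall=1, syndrome position=15 → single-bit error at position 15.

single 15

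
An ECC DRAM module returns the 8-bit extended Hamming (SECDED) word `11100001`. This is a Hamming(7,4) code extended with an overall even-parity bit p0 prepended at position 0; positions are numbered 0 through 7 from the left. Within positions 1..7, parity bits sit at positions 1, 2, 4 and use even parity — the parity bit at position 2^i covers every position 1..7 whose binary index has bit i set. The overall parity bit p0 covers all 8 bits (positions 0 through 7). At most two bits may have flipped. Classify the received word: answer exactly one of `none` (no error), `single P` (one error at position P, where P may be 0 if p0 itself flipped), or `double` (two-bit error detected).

double

s1: b1⊕b3⊕b5⊕b7 = 1⊕0⊕0⊕1 = 0
s2: b2⊕b3⊕b6⊕b7 = 1⊕0⊕0⊕1 = 0
s4: b4⊕b5⊕b6⊕b7 = 0⊕0⊕0⊕1 = 1
Syndrome (s4...s1) = 100 → position 4.
Overall parity (XOR of all 8 bits, including p0): 1⊕1⊕1⊕0⊕0⊕0⊕0⊕1 = 0
Overall=0, syndrome position=4 → double-bit error detected (uncorrectable).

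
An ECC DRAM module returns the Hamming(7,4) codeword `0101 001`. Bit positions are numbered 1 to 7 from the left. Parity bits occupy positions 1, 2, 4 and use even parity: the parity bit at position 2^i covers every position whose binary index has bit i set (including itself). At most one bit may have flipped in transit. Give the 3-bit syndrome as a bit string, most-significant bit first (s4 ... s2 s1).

001

s1: b1⊕b3⊕b5⊕b7 = 0⊕0⊕0⊕1 = 1
s2: b2⊕b3⊕b6⊕b7 = 1⊕0⊕0⊕1 = 0
s4: b4⊕b5⊕b6⊕b7 = 1⊕0⊕0⊕1 = 0
Syndrome (s4...s1) = 001 → position 1.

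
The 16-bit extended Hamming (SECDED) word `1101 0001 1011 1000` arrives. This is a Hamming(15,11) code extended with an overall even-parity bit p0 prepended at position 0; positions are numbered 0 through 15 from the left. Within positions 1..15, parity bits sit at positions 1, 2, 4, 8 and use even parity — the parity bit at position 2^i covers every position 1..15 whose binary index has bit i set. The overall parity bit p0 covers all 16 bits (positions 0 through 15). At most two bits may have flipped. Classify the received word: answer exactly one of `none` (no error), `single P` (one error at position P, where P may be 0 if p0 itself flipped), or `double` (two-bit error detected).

s1: b1⊕b3⊕b5⊕b7⊕b9⊕b11⊕b13⊕b15 = 1⊕1⊕0⊕1⊕0⊕1⊕0⊕0 = 0
s2: b2⊕b3⊕b6⊕b7⊕b10⊕b11⊕b14⊕b15 = 0⊕1⊕0⊕1⊕1⊕1⊕0⊕0 = 0
s4: b4⊕b5⊕b6⊕b7⊕b12⊕b13⊕b14⊕b15 = 0⊕0⊕0⊕1⊕1⊕0⊕0⊕0 = 0
s8: b8⊕b9⊕b10⊕b11⊕b12⊕b13⊕b14⊕b15 = 1⊕0⊕1⊕1⊕1⊕0⊕0⊕0 = 0
Syndrome (s8...s1) = 0000 → position 0 (no error).
Overall parity (XOR of all 16 bits, including p0): 1⊕1⊕0⊕1⊕0⊕0⊕0⊕1⊕1⊕0⊕1⊕1⊕1⊕0⊕0⊕0 = 0
Overall=0, syndrome position=0 → no error.

none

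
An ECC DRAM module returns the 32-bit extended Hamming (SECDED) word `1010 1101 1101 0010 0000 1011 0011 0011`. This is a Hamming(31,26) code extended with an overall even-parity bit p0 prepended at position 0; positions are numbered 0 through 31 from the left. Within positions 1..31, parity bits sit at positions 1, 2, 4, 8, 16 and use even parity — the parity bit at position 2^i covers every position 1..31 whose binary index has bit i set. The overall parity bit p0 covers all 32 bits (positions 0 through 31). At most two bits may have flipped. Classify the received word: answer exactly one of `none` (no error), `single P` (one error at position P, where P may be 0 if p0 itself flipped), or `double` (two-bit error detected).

s1: b1⊕b3⊕b5⊕b7⊕b9⊕b11⊕b13⊕b15⊕b17⊕b19⊕b21⊕b23⊕b25⊕b27⊕b29⊕b31 = 0⊕0⊕1⊕1⊕1⊕1⊕0⊕0⊕0⊕0⊕0⊕1⊕0⊕1⊕0⊕1 = 1
s2: b2⊕b3⊕b6⊕b7⊕b10⊕b11⊕b14⊕b15⊕b18⊕b19⊕b22⊕b23⊕b26⊕b27⊕b30⊕b31 = 1⊕0⊕0⊕1⊕0⊕1⊕1⊕0⊕0⊕0⊕1⊕1⊕1⊕1⊕1⊕1 = 0
s4: b4⊕b5⊕b6⊕b7⊕b12⊕b13⊕b14⊕b15⊕b20⊕b21⊕b22⊕b23⊕b28⊕b29⊕b30⊕b31 = 1⊕1⊕0⊕1⊕0⊕0⊕1⊕0⊕1⊕0⊕1⊕1⊕0⊕0⊕1⊕1 = 1
s8: b8⊕b9⊕b10⊕b11⊕b12⊕b13⊕b14⊕b15⊕b24⊕b25⊕b26⊕b27⊕b28⊕b29⊕b30⊕b31 = 1⊕1⊕0⊕1⊕0⊕0⊕1⊕0⊕0⊕0⊕1⊕1⊕0⊕0⊕1⊕1 = 0
s16: b16⊕b17⊕b18⊕b19⊕b20⊕b21⊕b22⊕b23⊕b24⊕b25⊕b26⊕b27⊕b28⊕b29⊕b30⊕b31 = 0⊕0⊕0⊕0⊕1⊕0⊕1⊕1⊕0⊕0⊕1⊕1⊕0⊕0⊕1⊕1 = 1
Syndrome (s16...s1) = 10101 → position 21.
Overall parity (XOR of all 32 bits, including p0): 1⊕0⊕1⊕0⊕1⊕1⊕0⊕1⊕1⊕1⊕0⊕1⊕0⊕0⊕1⊕0⊕0⊕0⊕0⊕0⊕1⊕0⊕1⊕1⊕0⊕0⊕1⊕1⊕0⊕0⊕1⊕1 = 0
Overall=0, syndrome position=21 → double-bit error detected (uncorrectable).

double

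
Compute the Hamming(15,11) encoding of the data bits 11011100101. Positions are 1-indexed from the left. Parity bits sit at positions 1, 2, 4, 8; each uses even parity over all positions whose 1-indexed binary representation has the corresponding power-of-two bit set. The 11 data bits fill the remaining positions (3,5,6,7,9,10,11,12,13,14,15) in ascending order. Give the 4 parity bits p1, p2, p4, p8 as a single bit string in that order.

Place data bits at non-power-of-two positions: b3=1, b5=1, b6=0, b7=1, b9=1, b10=1, b11=0, b12=0, b13=1, b14=0, b15=1.
p1 = XOR of data positions {3,5,7,9,11,13,15} = 1⊕1⊕1⊕1⊕0⊕1⊕1 = 0
p2 = XOR of data positions {3,6,7,10,11,14,15} = 1⊕0⊕1⊕1⊕0⊕0⊕1 = 0
p4 = XOR of data positions {5,6,7,12,13,14,15} = 1⊕0⊕1⊕0⊕1⊕0⊕1 = 0
p8 = XOR of data positions {9,10,11,12,13,14,15} = 1⊕1⊕0⊕0⊕1⊕0⊕1 = 0
Parity bits p1,p2,p4,p8 = 0000

0000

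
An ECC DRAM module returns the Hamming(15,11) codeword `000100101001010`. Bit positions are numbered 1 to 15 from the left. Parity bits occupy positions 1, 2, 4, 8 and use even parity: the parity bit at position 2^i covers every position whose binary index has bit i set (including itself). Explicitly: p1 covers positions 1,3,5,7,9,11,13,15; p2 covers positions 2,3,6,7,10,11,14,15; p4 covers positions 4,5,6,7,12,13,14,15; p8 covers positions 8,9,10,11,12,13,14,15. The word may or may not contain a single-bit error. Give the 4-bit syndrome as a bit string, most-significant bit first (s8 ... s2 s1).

1000

s1: b1⊕b3⊕b5⊕b7⊕b9⊕b11⊕b13⊕b15 = 0⊕0⊕0⊕1⊕1⊕0⊕0⊕0 = 0
s2: b2⊕b3⊕b6⊕b7⊕b10⊕b11⊕b14⊕b15 = 0⊕0⊕0⊕1⊕0⊕0⊕1⊕0 = 0
s4: b4⊕b5⊕b6⊕b7⊕b12⊕b13⊕b14⊕b15 = 1⊕0⊕0⊕1⊕1⊕0⊕1⊕0 = 0
s8: b8⊕b9⊕b10⊕b11⊕b12⊕b13⊕b14⊕b15 = 0⊕1⊕0⊕0⊕1⊕0⊕1⊕0 = 1
Syndrome (s8...s1) = 1000 → position 8.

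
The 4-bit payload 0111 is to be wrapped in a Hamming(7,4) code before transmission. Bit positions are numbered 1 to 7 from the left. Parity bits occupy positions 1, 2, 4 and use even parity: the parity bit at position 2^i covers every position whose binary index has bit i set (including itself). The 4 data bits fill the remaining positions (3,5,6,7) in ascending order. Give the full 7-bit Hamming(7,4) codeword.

Place data bits at non-power-of-two positions: b3=0, b5=1, b6=1, b7=1.
p1 = XOR of data positions {3,5,7} = 0⊕1⊕1 = 0
p2 = XOR of data positions {3,6,7} = 0⊕1⊕1 = 0
p4 = XOR of data positions {5,6,7} = 1⊕1⊕1 = 1
Codeword b1..b7 = 0001111

0001111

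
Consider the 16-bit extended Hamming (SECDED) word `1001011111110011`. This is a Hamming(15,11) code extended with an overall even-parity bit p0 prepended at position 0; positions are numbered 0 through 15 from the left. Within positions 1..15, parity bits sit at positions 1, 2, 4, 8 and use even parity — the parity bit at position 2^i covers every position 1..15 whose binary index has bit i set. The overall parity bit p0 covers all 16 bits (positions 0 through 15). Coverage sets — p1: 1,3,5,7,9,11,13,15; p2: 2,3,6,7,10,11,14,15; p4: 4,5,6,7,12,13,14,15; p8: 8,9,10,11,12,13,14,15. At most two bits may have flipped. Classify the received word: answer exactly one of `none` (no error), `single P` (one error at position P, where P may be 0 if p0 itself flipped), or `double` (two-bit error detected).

s1: b1⊕b3⊕b5⊕b7⊕b9⊕b11⊕b13⊕b15 = 0⊕1⊕1⊕1⊕1⊕1⊕0⊕1 = 0
s2: b2⊕b3⊕b6⊕b7⊕b10⊕b11⊕b14⊕b15 = 0⊕1⊕1⊕1⊕1⊕1⊕1⊕1 = 1
s4: b4⊕b5⊕b6⊕b7⊕b12⊕b13⊕b14⊕b15 = 0⊕1⊕1⊕1⊕0⊕0⊕1⊕1 = 1
s8: b8⊕b9⊕b10⊕b11⊕b12⊕b13⊕b14⊕b15 = 1⊕1⊕1⊕1⊕0⊕0⊕1⊕1 = 0
Syndrome (s8...s1) = 0110 → position 6.
Overall parity (XOR of all 16 bits, including p0): 1⊕0⊕0⊕1⊕0⊕1⊕1⊕1⊕1⊕1⊕1⊕1⊕0⊕0⊕1⊕1 = 1
Overall=1, syndrome position=6 → single-bit error at position 6.

single 6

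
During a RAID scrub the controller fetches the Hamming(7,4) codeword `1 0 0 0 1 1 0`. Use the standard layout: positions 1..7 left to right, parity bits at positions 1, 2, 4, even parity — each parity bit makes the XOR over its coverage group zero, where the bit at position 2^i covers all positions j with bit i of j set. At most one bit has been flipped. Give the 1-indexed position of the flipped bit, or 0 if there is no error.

2

s1: b1⊕b3⊕b5⊕b7 = 1⊕0⊕1⊕0 = 0
s2: b2⊕b3⊕b6⊕b7 = 0⊕0⊕1⊕0 = 1
s4: b4⊕b5⊕b6⊕b7 = 0⊕1⊕1⊕0 = 0
Syndrome (s4...s1) = 010 → position 2.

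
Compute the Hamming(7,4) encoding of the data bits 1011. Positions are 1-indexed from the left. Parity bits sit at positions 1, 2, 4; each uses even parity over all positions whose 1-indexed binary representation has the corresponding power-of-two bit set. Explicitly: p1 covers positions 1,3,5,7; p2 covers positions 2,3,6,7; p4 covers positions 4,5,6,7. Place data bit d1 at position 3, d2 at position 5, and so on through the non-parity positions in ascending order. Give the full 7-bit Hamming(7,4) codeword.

0110011

Place data bits at non-power-of-two positions: b3=1, b5=0, b6=1, b7=1.
p1 = XOR of data positions {3,5,7} = 1⊕0⊕1 = 0
p2 = XOR of data positions {3,6,7} = 1⊕1⊕1 = 1
p4 = XOR of data positions {5,6,7} = 0⊕1⊕1 = 0
Codeword b1..b7 = 0110011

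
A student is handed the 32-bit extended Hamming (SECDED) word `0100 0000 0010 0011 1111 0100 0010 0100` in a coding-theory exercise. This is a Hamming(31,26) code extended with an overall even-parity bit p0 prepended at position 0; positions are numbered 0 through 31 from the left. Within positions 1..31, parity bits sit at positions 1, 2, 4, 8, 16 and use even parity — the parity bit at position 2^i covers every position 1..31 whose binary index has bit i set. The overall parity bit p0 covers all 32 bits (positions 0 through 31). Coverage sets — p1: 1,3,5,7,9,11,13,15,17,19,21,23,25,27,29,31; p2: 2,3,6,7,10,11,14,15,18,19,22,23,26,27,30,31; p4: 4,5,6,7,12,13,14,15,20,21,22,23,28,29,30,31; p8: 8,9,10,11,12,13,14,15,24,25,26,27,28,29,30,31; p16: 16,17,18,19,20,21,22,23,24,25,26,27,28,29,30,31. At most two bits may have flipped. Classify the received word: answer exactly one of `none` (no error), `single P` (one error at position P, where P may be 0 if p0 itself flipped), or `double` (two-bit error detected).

single 24

s1: b1⊕b3⊕b5⊕b7⊕b9⊕b11⊕b13⊕b15⊕b17⊕b19⊕b21⊕b23⊕b25⊕b27⊕b29⊕b31 = 1⊕0⊕0⊕0⊕0⊕0⊕0⊕1⊕1⊕1⊕1⊕0⊕0⊕0⊕1⊕0 = 0
s2: b2⊕b3⊕b6⊕b7⊕b10⊕b11⊕b14⊕b15⊕b18⊕b19⊕b22⊕b23⊕b26⊕b27⊕b30⊕b31 = 0⊕0⊕0⊕0⊕1⊕0⊕1⊕1⊕1⊕1⊕0⊕0⊕1⊕0⊕0⊕0 = 0
s4: b4⊕b5⊕b6⊕b7⊕b12⊕b13⊕b14⊕b15⊕b20⊕b21⊕b22⊕b23⊕b28⊕b29⊕b30⊕b31 = 0⊕0⊕0⊕0⊕0⊕0⊕1⊕1⊕0⊕1⊕0⊕0⊕0⊕1⊕0⊕0 = 0
s8: b8⊕b9⊕b10⊕b11⊕b12⊕b13⊕b14⊕b15⊕b24⊕b25⊕b26⊕b27⊕b28⊕b29⊕b30⊕b31 = 0⊕0⊕1⊕0⊕0⊕0⊕1⊕1⊕0⊕0⊕1⊕0⊕0⊕1⊕0⊕0 = 1
s16: b16⊕b17⊕b18⊕b19⊕b20⊕b21⊕b22⊕b23⊕b24⊕b25⊕b26⊕b27⊕b28⊕b29⊕b30⊕b31 = 1⊕1⊕1⊕1⊕0⊕1⊕0⊕0⊕0⊕0⊕1⊕0⊕0⊕1⊕0⊕0 = 1
Syndrome (s16...s1) = 11000 → position 24.
Overall parity (XOR of all 32 bits, including p0): 0⊕1⊕0⊕0⊕0⊕0⊕0⊕0⊕0⊕0⊕1⊕0⊕0⊕0⊕1⊕1⊕1⊕1⊕1⊕1⊕0⊕1⊕0⊕0⊕0⊕0⊕1⊕0⊕0⊕1⊕0⊕0 = 1
Overall=1, syndrome position=24 → single-bit error at position 24.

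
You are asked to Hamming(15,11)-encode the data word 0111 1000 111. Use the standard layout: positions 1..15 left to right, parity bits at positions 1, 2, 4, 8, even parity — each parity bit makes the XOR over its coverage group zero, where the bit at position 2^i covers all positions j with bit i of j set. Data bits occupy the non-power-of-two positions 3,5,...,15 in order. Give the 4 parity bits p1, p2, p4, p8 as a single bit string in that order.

Place data bits at non-power-of-two positions: b3=0, b5=1, b6=1, b7=1, b9=1, b10=0, b11=0, b12=0, b13=1, b14=1, b15=1.
p1 = XOR of data positions {3,5,7,9,11,13,15} = 0⊕1⊕1⊕1⊕0⊕1⊕1 = 1
p2 = XOR of data positions {3,6,7,10,11,14,15} = 0⊕1⊕1⊕0⊕0⊕1⊕1 = 0
p4 = XOR of data positions {5,6,7,12,13,14,15} = 1⊕1⊕1⊕0⊕1⊕1⊕1 = 0
p8 = XOR of data positions {9,10,11,12,13,14,15} = 1⊕0⊕0⊕0⊕1⊕1⊕1 = 0
Parity bits p1,p2,p4,p8 = 1000

1000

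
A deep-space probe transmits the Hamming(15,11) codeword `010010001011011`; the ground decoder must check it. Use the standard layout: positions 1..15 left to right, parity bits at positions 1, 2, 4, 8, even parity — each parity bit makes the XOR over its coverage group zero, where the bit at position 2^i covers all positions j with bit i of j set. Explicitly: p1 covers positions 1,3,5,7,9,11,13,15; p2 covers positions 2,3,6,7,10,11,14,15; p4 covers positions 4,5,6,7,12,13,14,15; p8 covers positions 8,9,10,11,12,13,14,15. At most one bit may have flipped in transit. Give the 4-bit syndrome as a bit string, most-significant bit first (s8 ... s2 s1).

1000

s1: b1⊕b3⊕b5⊕b7⊕b9⊕b11⊕b13⊕b15 = 0⊕0⊕1⊕0⊕1⊕1⊕0⊕1 = 0
s2: b2⊕b3⊕b6⊕b7⊕b10⊕b11⊕b14⊕b15 = 1⊕0⊕0⊕0⊕0⊕1⊕1⊕1 = 0
s4: b4⊕b5⊕b6⊕b7⊕b12⊕b13⊕b14⊕b15 = 0⊕1⊕0⊕0⊕1⊕0⊕1⊕1 = 0
s8: b8⊕b9⊕b10⊕b11⊕b12⊕b13⊕b14⊕b15 = 0⊕1⊕0⊕1⊕1⊕0⊕1⊕1 = 1
Syndrome (s8...s1) = 1000 → position 8.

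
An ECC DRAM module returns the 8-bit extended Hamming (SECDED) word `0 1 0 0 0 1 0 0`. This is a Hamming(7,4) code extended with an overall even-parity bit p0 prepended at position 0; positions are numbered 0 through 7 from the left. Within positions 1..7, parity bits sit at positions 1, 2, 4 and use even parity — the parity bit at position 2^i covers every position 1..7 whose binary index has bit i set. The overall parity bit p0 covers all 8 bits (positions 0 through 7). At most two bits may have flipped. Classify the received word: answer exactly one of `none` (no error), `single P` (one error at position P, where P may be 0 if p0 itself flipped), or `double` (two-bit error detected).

double

s1: b1⊕b3⊕b5⊕b7 = 1⊕0⊕1⊕0 = 0
s2: b2⊕b3⊕b6⊕b7 = 0⊕0⊕0⊕0 = 0
s4: b4⊕b5⊕b6⊕b7 = 0⊕1⊕0⊕0 = 1
Syndrome (s4...s1) = 100 → position 4.
Overall parity (XOR of all 8 bits, including p0): 0⊕1⊕0⊕0⊕0⊕1⊕0⊕0 = 0
Overall=0, syndrome position=4 → double-bit error detected (uncorrectable).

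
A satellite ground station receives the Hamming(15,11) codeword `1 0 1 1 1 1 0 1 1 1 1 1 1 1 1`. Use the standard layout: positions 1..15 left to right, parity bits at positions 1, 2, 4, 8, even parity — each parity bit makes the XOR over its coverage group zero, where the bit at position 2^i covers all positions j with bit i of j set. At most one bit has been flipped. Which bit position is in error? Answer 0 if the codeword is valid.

s1: b1⊕b3⊕b5⊕b7⊕b9⊕b11⊕b13⊕b15 = 1⊕1⊕1⊕0⊕1⊕1⊕1⊕1 = 1
s2: b2⊕b3⊕b6⊕b7⊕b10⊕b11⊕b14⊕b15 = 0⊕1⊕1⊕0⊕1⊕1⊕1⊕1 = 0
s4: b4⊕b5⊕b6⊕b7⊕b12⊕b13⊕b14⊕b15 = 1⊕1⊕1⊕0⊕1⊕1⊕1⊕1 = 1
s8: b8⊕b9⊕b10⊕b11⊕b12⊕b13⊕b14⊕b15 = 1⊕1⊕1⊕1⊕1⊕1⊕1⊕1 = 0
Syndrome (s8...s1) = 0101 → position 5.

5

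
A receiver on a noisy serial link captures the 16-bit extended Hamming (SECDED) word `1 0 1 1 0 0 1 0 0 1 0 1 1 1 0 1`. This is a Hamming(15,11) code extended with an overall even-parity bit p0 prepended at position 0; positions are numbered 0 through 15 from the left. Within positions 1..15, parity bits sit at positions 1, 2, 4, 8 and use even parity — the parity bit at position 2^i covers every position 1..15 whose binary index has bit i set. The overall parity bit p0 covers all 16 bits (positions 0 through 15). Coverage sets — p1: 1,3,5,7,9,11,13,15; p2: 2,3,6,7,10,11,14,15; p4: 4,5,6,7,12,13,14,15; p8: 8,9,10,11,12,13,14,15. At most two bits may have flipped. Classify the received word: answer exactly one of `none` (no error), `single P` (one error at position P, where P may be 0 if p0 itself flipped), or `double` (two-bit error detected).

single 11

s1: b1⊕b3⊕b5⊕b7⊕b9⊕b11⊕b13⊕b15 = 0⊕1⊕0⊕0⊕1⊕1⊕1⊕1 = 1
s2: b2⊕b3⊕b6⊕b7⊕b10⊕b11⊕b14⊕b15 = 1⊕1⊕1⊕0⊕0⊕1⊕0⊕1 = 1
s4: b4⊕b5⊕b6⊕b7⊕b12⊕b13⊕b14⊕b15 = 0⊕0⊕1⊕0⊕1⊕1⊕0⊕1 = 0
s8: b8⊕b9⊕b10⊕b11⊕b12⊕b13⊕b14⊕b15 = 0⊕1⊕0⊕1⊕1⊕1⊕0⊕1 = 1
Syndrome (s8...s1) = 1011 → position 11.
Overall parity (XOR of all 16 bits, including p0): 1⊕0⊕1⊕1⊕0⊕0⊕1⊕0⊕0⊕1⊕0⊕1⊕1⊕1⊕0⊕1 = 1
Overall=1, syndrome position=11 → single-bit error at position 11.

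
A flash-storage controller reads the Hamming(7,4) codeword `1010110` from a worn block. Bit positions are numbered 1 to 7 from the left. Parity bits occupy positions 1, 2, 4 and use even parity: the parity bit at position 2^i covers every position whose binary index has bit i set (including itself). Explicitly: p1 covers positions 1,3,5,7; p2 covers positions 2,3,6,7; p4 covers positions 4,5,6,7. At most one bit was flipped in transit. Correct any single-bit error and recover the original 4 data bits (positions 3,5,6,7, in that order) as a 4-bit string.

s1: b1⊕b3⊕b5⊕b7 = 1⊕1⊕1⊕0 = 1
s2: b2⊕b3⊕b6⊕b7 = 0⊕1⊕1⊕0 = 0
s4: b4⊕b5⊕b6⊕b7 = 0⊕1⊕1⊕0 = 0
Syndrome (s4...s1) = 001 → position 1.
Flip bit 1: corrected codeword = 0010110
Data bits at positions 3,5,6,7: 1110

1110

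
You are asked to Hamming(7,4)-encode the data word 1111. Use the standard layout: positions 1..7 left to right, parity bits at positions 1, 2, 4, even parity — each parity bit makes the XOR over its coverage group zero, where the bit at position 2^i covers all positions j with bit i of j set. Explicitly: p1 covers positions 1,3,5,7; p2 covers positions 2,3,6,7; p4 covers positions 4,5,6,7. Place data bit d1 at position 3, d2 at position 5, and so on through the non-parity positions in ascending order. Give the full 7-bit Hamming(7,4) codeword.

Place data bits at non-power-of-two positions: b3=1, b5=1, b6=1, b7=1.
p1 = XOR of data positions {3,5,7} = 1⊕1⊕1 = 1
p2 = XOR of data positions {3,6,7} = 1⊕1⊕1 = 1
p4 = XOR of data positions {5,6,7} = 1⊕1⊕1 = 1
Codeword b1..b7 = 1111111

1111111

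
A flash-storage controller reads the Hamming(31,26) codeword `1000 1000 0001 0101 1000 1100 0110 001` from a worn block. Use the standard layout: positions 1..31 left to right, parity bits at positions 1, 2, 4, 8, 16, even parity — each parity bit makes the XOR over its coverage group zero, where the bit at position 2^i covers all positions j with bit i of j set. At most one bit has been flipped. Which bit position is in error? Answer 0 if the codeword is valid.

26

s1: b1⊕b3⊕b5⊕b7⊕b9⊕b11⊕b13⊕b15⊕b17⊕b19⊕b21⊕b23⊕b25⊕b27⊕b29⊕b31 = 1⊕0⊕1⊕0⊕0⊕0⊕0⊕0⊕1⊕0⊕1⊕0⊕0⊕1⊕0⊕1 = 0
s2: b2⊕b3⊕b6⊕b7⊕b10⊕b11⊕b14⊕b15⊕b18⊕b19⊕b22⊕b23⊕b26⊕b27⊕b30⊕b31 = 0⊕0⊕0⊕0⊕0⊕0⊕1⊕0⊕0⊕0⊕1⊕0⊕1⊕1⊕0⊕1 = 1
s4: b4⊕b5⊕b6⊕b7⊕b12⊕b13⊕b14⊕b15⊕b20⊕b21⊕b22⊕b23⊕b28⊕b29⊕b30⊕b31 = 0⊕1⊕0⊕0⊕1⊕0⊕1⊕0⊕0⊕1⊕1⊕0⊕0⊕0⊕0⊕1 = 0
s8: b8⊕b9⊕b10⊕b11⊕b12⊕b13⊕b14⊕b15⊕b24⊕b25⊕b26⊕b27⊕b28⊕b29⊕b30⊕b31 = 0⊕0⊕0⊕0⊕1⊕0⊕1⊕0⊕0⊕0⊕1⊕1⊕0⊕0⊕0⊕1 = 1
s16: b16⊕b17⊕b18⊕b19⊕b20⊕b21⊕b22⊕b23⊕b24⊕b25⊕b26⊕b27⊕b28⊕b29⊕b30⊕b31 = 1⊕1⊕0⊕0⊕0⊕1⊕1⊕0⊕0⊕0⊕1⊕1⊕0⊕0⊕0⊕1 = 1
Syndrome (s16...s1) = 11010 → position 26.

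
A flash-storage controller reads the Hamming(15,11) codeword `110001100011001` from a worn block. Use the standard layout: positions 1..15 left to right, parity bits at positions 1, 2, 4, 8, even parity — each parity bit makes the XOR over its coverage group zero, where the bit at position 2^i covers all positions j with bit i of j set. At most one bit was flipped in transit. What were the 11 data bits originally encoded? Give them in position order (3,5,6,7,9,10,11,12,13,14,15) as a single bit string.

00110111001

s1: b1⊕b3⊕b5⊕b7⊕b9⊕b11⊕b13⊕b15 = 1⊕0⊕0⊕1⊕0⊕1⊕0⊕1 = 0
s2: b2⊕b3⊕b6⊕b7⊕b10⊕b11⊕b14⊕b15 = 1⊕0⊕1⊕1⊕0⊕1⊕0⊕1 = 1
s4: b4⊕b5⊕b6⊕b7⊕b12⊕b13⊕b14⊕b15 = 0⊕0⊕1⊕1⊕1⊕0⊕0⊕1 = 0
s8: b8⊕b9⊕b10⊕b11⊕b12⊕b13⊕b14⊕b15 = 0⊕0⊕0⊕1⊕1⊕0⊕0⊕1 = 1
Syndrome (s8...s1) = 1010 → position 10.
Flip bit 10: corrected codeword = 110001100111001
Data bits at positions 3,5,6,7,9,10,11,12,13,14,15: 00110111001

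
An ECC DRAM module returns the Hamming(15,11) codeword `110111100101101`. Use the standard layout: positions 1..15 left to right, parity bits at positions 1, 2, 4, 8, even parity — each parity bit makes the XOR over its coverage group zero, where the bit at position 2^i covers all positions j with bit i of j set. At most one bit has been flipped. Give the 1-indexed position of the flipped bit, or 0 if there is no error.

7

s1: b1⊕b3⊕b5⊕b7⊕b9⊕b11⊕b13⊕b15 = 1⊕0⊕1⊕1⊕0⊕0⊕1⊕1 = 1
s2: b2⊕b3⊕b6⊕b7⊕b10⊕b11⊕b14⊕b15 = 1⊕0⊕1⊕1⊕1⊕0⊕0⊕1 = 1
s4: b4⊕b5⊕b6⊕b7⊕b12⊕b13⊕b14⊕b15 = 1⊕1⊕1⊕1⊕1⊕1⊕0⊕1 = 1
s8: b8⊕b9⊕b10⊕b11⊕b12⊕b13⊕b14⊕b15 = 0⊕0⊕1⊕0⊕1⊕1⊕0⊕1 = 0
Syndrome (s8...s1) = 0111 → position 7.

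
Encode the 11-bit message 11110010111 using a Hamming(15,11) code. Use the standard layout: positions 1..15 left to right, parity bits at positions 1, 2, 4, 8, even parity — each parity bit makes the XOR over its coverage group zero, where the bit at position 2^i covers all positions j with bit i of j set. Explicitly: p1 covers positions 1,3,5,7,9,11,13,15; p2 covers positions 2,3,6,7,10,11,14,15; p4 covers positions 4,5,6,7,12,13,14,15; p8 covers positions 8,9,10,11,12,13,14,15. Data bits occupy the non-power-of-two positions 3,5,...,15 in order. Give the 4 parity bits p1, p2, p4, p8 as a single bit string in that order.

0000

Place data bits at non-power-of-two positions: b3=1, b5=1, b6=1, b7=1, b9=0, b10=0, b11=1, b12=0, b13=1, b14=1, b15=1.
p1 = XOR of data positions {3,5,7,9,11,13,15} = 1⊕1⊕1⊕0⊕1⊕1⊕1 = 0
p2 = XOR of data positions {3,6,7,10,11,14,15} = 1⊕1⊕1⊕0⊕1⊕1⊕1 = 0
p4 = XOR of data positions {5,6,7,12,13,14,15} = 1⊕1⊕1⊕0⊕1⊕1⊕1 = 0
p8 = XOR of data positions {9,10,11,12,13,14,15} = 0⊕0⊕1⊕0⊕1⊕1⊕1 = 0
Parity bits p1,p2,p4,p8 = 0000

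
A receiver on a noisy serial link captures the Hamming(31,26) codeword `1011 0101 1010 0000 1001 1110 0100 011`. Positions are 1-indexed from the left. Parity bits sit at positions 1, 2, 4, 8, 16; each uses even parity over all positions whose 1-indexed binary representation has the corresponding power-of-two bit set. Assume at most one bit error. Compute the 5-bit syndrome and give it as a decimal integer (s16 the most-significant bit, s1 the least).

0

s1: b1⊕b3⊕b5⊕b7⊕b9⊕b11⊕b13⊕b15⊕b17⊕b19⊕b21⊕b23⊕b25⊕b27⊕b29⊕b31 = 1⊕1⊕0⊕0⊕1⊕1⊕0⊕0⊕1⊕0⊕1⊕1⊕0⊕0⊕0⊕1 = 0
s2: b2⊕b3⊕b6⊕b7⊕b10⊕b11⊕b14⊕b15⊕b18⊕b19⊕b22⊕b23⊕b26⊕b27⊕b30⊕b31 = 0⊕1⊕1⊕0⊕0⊕1⊕0⊕0⊕0⊕0⊕1⊕1⊕1⊕0⊕1⊕1 = 0
s4: b4⊕b5⊕b6⊕b7⊕b12⊕b13⊕b14⊕b15⊕b20⊕b21⊕b22⊕b23⊕b28⊕b29⊕b30⊕b31 = 1⊕0⊕1⊕0⊕0⊕0⊕0⊕0⊕1⊕1⊕1⊕1⊕0⊕0⊕1⊕1 = 0
s8: b8⊕b9⊕b10⊕b11⊕b12⊕b13⊕b14⊕b15⊕b24⊕b25⊕b26⊕b27⊕b28⊕b29⊕b30⊕b31 = 1⊕1⊕0⊕1⊕0⊕0⊕0⊕0⊕0⊕0⊕1⊕0⊕0⊕0⊕1⊕1 = 0
s16: b16⊕b17⊕b18⊕b19⊕b20⊕b21⊕b22⊕b23⊕b24⊕b25⊕b26⊕b27⊕b28⊕b29⊕b30⊕b31 = 0⊕1⊕0⊕0⊕1⊕1⊕1⊕1⊕0⊕0⊕1⊕0⊕0⊕0⊕1⊕1 = 0
Syndrome (s16...s1) = 00000 → position 0 (no error).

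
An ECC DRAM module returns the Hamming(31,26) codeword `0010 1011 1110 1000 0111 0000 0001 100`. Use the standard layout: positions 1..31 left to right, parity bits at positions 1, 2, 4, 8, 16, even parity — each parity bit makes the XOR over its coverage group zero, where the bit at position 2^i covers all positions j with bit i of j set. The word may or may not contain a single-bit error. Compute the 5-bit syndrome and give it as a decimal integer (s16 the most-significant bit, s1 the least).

s1: b1⊕b3⊕b5⊕b7⊕b9⊕b11⊕b13⊕b15⊕b17⊕b19⊕b21⊕b23⊕b25⊕b27⊕b29⊕b31 = 0⊕1⊕1⊕1⊕1⊕1⊕1⊕0⊕0⊕1⊕0⊕0⊕0⊕0⊕1⊕0 = 0
s2: b2⊕b3⊕b6⊕b7⊕b10⊕b11⊕b14⊕b15⊕b18⊕b19⊕b22⊕b23⊕b26⊕b27⊕b30⊕b31 = 0⊕1⊕0⊕1⊕1⊕1⊕0⊕0⊕1⊕1⊕0⊕0⊕0⊕0⊕0⊕0 = 0
s4: b4⊕b5⊕b6⊕b7⊕b12⊕b13⊕b14⊕b15⊕b20⊕b21⊕b22⊕b23⊕b28⊕b29⊕b30⊕b31 = 0⊕1⊕0⊕1⊕0⊕1⊕0⊕0⊕1⊕0⊕0⊕0⊕1⊕1⊕0⊕0 = 0
s8: b8⊕b9⊕b10⊕b11⊕b12⊕b13⊕b14⊕b15⊕b24⊕b25⊕b26⊕b27⊕b28⊕b29⊕b30⊕b31 = 1⊕1⊕1⊕1⊕0⊕1⊕0⊕0⊕0⊕0⊕0⊕0⊕1⊕1⊕0⊕0 = 1
s16: b16⊕b17⊕b18⊕b19⊕b20⊕b21⊕b22⊕b23⊕b24⊕b25⊕b26⊕b27⊕b28⊕b29⊕b30⊕b31 = 0⊕0⊕1⊕1⊕1⊕0⊕0⊕0⊕0⊕0⊕0⊕0⊕1⊕1⊕0⊕0 = 1
Syndrome (s16...s1) = 11000 → position 24.

24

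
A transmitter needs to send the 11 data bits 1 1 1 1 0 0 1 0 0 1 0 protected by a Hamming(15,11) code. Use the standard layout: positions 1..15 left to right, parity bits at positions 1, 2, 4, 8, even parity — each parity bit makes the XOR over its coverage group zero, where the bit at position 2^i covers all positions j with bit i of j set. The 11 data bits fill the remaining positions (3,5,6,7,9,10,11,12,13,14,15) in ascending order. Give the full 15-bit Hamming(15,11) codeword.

Place data bits at non-power-of-two positions: b3=1, b5=1, b6=1, b7=1, b9=0, b10=0, b11=1, b12=0, b13=0, b14=1, b15=0.
p1 = XOR of data positions {3,5,7,9,11,13,15} = 1⊕1⊕1⊕0⊕1⊕0⊕0 = 0
p2 = XOR of data positions {3,6,7,10,11,14,15} = 1⊕1⊕1⊕0⊕1⊕1⊕0 = 1
p4 = XOR of data positions {5,6,7,12,13,14,15} = 1⊕1⊕1⊕0⊕0⊕1⊕0 = 0
p8 = XOR of data positions {9,10,11,12,13,14,15} = 0⊕0⊕1⊕0⊕0⊕1⊕0 = 0
Codeword b1..b15 = 011011100010010

011011100010010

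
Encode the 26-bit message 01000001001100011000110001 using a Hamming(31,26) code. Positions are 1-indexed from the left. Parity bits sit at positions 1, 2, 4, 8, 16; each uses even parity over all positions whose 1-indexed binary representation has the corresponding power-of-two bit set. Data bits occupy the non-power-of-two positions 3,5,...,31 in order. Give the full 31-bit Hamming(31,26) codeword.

Place data bits at non-power-of-two positions: b3=0, b5=1, b6=0, b7=0, b9=0, b10=0, b11=0, b12=1, b13=0, b14=0, b15=1, b17=1, b18=0, b19=0, b20=0, b21=1, b22=1, b23=0, b24=0, b25=0, b26=1, b27=1, b28=0, b29=0, b30=0, b31=1.
p1 = XOR of data positions {3,5,7,9,11,13,15,17,19,21,23,25,27,29,31} = 0⊕1⊕0⊕0⊕0⊕0⊕1⊕1⊕0⊕1⊕0⊕0⊕1⊕0⊕1 = 0
p2 = XOR of data positions {3,6,7,10,11,14,15,18,19,22,23,26,27,30,31} = 0⊕0⊕0⊕0⊕0⊕0⊕1⊕0⊕0⊕1⊕0⊕1⊕1⊕0⊕1 = 1
p4 = XOR of data positions {5,6,7,12,13,14,15,20,21,22,23,28,29,30,31} = 1⊕0⊕0⊕1⊕0⊕0⊕1⊕0⊕1⊕1⊕0⊕0⊕0⊕0⊕1 = 0
p8 = XOR of data positions {9,10,11,12,13,14,15,24,25,26,27,28,29,30,31} = 0⊕0⊕0⊕1⊕0⊕0⊕1⊕0⊕0⊕1⊕1⊕0⊕0⊕0⊕1 = 1
p16 = XOR of data positions {17,18,19,20,21,22,23,24,25,26,27,28,29,30,31} = 1⊕0⊕0⊕0⊕1⊕1⊕0⊕0⊕0⊕1⊕1⊕0⊕0⊕0⊕1 = 0
Codeword b1..b31 = 0100100100010010100011000110001

0100100100010010100011000110001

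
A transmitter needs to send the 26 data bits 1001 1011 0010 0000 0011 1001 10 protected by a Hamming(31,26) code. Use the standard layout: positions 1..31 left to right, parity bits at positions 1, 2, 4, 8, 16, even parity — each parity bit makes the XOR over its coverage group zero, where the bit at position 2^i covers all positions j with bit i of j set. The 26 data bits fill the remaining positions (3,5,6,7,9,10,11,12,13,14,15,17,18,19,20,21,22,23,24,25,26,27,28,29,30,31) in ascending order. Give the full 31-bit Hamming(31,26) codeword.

1011001110110011000000011100110

Place data bits at non-power-of-two positions: b3=1, b5=0, b6=0, b7=1, b9=1, b10=0, b11=1, b12=1, b13=0, b14=0, b15=1, b17=0, b18=0, b19=0, b20=0, b21=0, b22=0, b23=0, b24=1, b25=1, b26=1, b27=0, b28=0, b29=1, b30=1, b31=0.
p1 = XOR of data positions {3,5,7,9,11,13,15,17,19,21,23,25,27,29,31} = 1⊕0⊕1⊕1⊕1⊕0⊕1⊕0⊕0⊕0⊕0⊕1⊕0⊕1⊕0 = 1
p2 = XOR of data positions {3,6,7,10,11,14,15,18,19,22,23,26,27,30,31} = 1⊕0⊕1⊕0⊕1⊕0⊕1⊕0⊕0⊕0⊕0⊕1⊕0⊕1⊕0 = 0
p4 = XOR of data positions {5,6,7,12,13,14,15,20,21,22,23,28,29,30,31} = 0⊕0⊕1⊕1⊕0⊕0⊕1⊕0⊕0⊕0⊕0⊕0⊕1⊕1⊕0 = 1
p8 = XOR of data positions {9,10,11,12,13,14,15,24,25,26,27,28,29,30,31} = 1⊕0⊕1⊕1⊕0⊕0⊕1⊕1⊕1⊕1⊕0⊕0⊕1⊕1⊕0 = 1
p16 = XOR of data positions {17,18,19,20,21,22,23,24,25,26,27,28,29,30,31} = 0⊕0⊕0⊕0⊕0⊕0⊕0⊕1⊕1⊕1⊕0⊕0⊕1⊕1⊕0 = 1
Codeword b1..b31 = 1011001110110011000000011100110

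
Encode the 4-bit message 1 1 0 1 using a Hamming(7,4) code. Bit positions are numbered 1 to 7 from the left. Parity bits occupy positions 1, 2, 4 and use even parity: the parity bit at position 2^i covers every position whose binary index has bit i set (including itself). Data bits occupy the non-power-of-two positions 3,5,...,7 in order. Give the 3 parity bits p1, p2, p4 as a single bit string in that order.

Place data bits at non-power-of-two positions: b3=1, b5=1, b6=0, b7=1.
p1 = XOR of data positions {3,5,7} = 1⊕1⊕1 = 1
p2 = XOR of data positions {3,6,7} = 1⊕0⊕1 = 0
p4 = XOR of data positions {5,6,7} = 1⊕0⊕1 = 0
Parity bits p1,p2,p4 = 100

100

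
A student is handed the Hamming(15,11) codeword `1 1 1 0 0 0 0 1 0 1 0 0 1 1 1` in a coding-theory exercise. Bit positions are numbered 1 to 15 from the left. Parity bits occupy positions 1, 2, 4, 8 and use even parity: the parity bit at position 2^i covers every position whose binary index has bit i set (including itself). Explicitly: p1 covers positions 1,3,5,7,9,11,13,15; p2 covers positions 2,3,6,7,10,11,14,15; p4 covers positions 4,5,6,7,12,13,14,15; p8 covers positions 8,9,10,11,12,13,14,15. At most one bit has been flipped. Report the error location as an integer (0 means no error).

14

s1: b1⊕b3⊕b5⊕b7⊕b9⊕b11⊕b13⊕b15 = 1⊕1⊕0⊕0⊕0⊕0⊕1⊕1 = 0
s2: b2⊕b3⊕b6⊕b7⊕b10⊕b11⊕b14⊕b15 = 1⊕1⊕0⊕0⊕1⊕0⊕1⊕1 = 1
s4: b4⊕b5⊕b6⊕b7⊕b12⊕b13⊕b14⊕b15 = 0⊕0⊕0⊕0⊕0⊕1⊕1⊕1 = 1
s8: b8⊕b9⊕b10⊕b11⊕b12⊕b13⊕b14⊕b15 = 1⊕0⊕1⊕0⊕0⊕1⊕1⊕1 = 1
Syndrome (s8...s1) = 1110 → position 14.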